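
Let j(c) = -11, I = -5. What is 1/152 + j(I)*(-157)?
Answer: 262505/152 ≈ 1727.0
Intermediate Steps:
1/152 + j(I)*(-157) = 1/152 - 11*(-157) = 1/152 + 1727 = 262505/152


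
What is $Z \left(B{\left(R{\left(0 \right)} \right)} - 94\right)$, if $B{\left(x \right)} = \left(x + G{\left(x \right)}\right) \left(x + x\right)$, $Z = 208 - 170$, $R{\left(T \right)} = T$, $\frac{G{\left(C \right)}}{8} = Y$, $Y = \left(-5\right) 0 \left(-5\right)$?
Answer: $-3572$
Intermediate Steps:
$Y = 0$ ($Y = 0 \left(-5\right) = 0$)
$G{\left(C \right)} = 0$ ($G{\left(C \right)} = 8 \cdot 0 = 0$)
$Z = 38$
$B{\left(x \right)} = 2 x^{2}$ ($B{\left(x \right)} = \left(x + 0\right) \left(x + x\right) = x 2 x = 2 x^{2}$)
$Z \left(B{\left(R{\left(0 \right)} \right)} - 94\right) = 38 \left(2 \cdot 0^{2} - 94\right) = 38 \left(2 \cdot 0 - 94\right) = 38 \left(0 - 94\right) = 38 \left(-94\right) = -3572$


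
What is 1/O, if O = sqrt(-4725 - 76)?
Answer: -I*sqrt(4801)/4801 ≈ -0.014432*I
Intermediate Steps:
O = I*sqrt(4801) (O = sqrt(-4801) = I*sqrt(4801) ≈ 69.289*I)
1/O = 1/(I*sqrt(4801)) = -I*sqrt(4801)/4801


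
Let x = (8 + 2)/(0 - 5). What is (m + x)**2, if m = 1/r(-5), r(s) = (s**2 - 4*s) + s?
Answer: 6241/1600 ≈ 3.9006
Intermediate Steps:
r(s) = s**2 - 3*s
x = -2 (x = 10/(-5) = 10*(-1/5) = -2)
m = 1/40 (m = 1/(-5*(-3 - 5)) = 1/(-5*(-8)) = 1/40 ≈ 0.025000)
(m + x)**2 = (1/40 - 2)**2 = (-79/40)**2 = 6241/1600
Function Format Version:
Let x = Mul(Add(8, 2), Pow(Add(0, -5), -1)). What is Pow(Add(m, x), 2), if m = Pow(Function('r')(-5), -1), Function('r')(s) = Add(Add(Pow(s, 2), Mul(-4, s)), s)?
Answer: Rational(6241, 1600) ≈ 3.9006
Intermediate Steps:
Function('r')(s) = Add(Pow(s, 2), Mul(-3, s))
x = -2 (x = Mul(10, Pow(-5, -1)) = Mul(10, Rational(-1, 5)) = -2)
m = Rational(1, 40) (m = Pow(Mul(-5, Add(-3, -5)), -1) = Pow(Mul(-5, -8), -1) = Pow(40, -1) = Rational(1, 40) ≈ 0.025000)
Pow(Add(m, x), 2) = Pow(Add(Rational(1, 40), -2), 2) = Pow(Rational(-79, 40), 2) = Rational(6241, 1600)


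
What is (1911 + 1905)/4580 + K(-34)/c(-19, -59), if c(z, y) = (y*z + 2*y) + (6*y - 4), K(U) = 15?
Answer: 42167/49235 ≈ 0.85644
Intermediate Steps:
c(z, y) = -4 + 8*y + y*z (c(z, y) = (2*y + y*z) + (-4 + 6*y) = -4 + 8*y + y*z)
(1911 + 1905)/4580 + K(-34)/c(-19, -59) = (1911 + 1905)/4580 + 15/(-4 + 8*(-59) - 59*(-19)) = 3816*(1/4580) + 15/(-4 - 472 + 1121) = 954/1145 + 15/645 = 954/1145 + 15*(1/645) = 954/1145 + 1/43 = 42167/49235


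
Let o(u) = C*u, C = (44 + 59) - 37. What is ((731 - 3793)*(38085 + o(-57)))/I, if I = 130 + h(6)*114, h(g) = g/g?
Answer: -52548513/122 ≈ -4.3073e+5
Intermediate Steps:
h(g) = 1
C = 66 (C = 103 - 37 = 66)
o(u) = 66*u
I = 244 (I = 130 + 1*114 = 130 + 114 = 244)
((731 - 3793)*(38085 + o(-57)))/I = ((731 - 3793)*(38085 + 66*(-57)))/244 = -3062*(38085 - 3762)*(1/244) = -3062*34323*(1/244) = -105097026*1/244 = -52548513/122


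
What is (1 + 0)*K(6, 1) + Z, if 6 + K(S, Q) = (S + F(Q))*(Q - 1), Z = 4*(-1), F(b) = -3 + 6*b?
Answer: -10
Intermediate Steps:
Z = -4
K(S, Q) = -6 + (-1 + Q)*(-3 + S + 6*Q) (K(S, Q) = -6 + (S + (-3 + 6*Q))*(Q - 1) = -6 + (-3 + S + 6*Q)*(-1 + Q) = -6 + (-1 + Q)*(-3 + S + 6*Q))
(1 + 0)*K(6, 1) + Z = (1 + 0)*(-3 - 1*6 - 9*1 + 6*1² + 1*6) - 4 = 1*(-3 - 6 - 9 + 6*1 + 6) - 4 = 1*(-3 - 6 - 9 + 6 + 6) - 4 = 1*(-6) - 4 = -6 - 4 = -10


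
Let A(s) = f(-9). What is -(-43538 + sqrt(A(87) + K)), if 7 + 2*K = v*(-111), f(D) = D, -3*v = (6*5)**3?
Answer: 43538 - 5*sqrt(79918)/2 ≈ 42831.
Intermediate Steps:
v = -9000 (v = -(6*5)**3/3 = -1/3*30**3 = -1/3*27000 = -9000)
A(s) = -9
K = 998993/2 (K = -7/2 + (-9000*(-111))/2 = -7/2 + (1/2)*999000 = -7/2 + 499500 = 998993/2 ≈ 4.9950e+5)
-(-43538 + sqrt(A(87) + K)) = -(-43538 + sqrt(-9 + 998993/2)) = -(-43538 + sqrt(998975/2)) = -(-43538 + 5*sqrt(79918)/2) = 43538 - 5*sqrt(79918)/2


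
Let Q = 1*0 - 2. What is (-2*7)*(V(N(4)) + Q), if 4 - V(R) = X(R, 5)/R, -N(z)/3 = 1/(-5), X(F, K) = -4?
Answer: -364/3 ≈ -121.33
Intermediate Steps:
N(z) = ⅗ (N(z) = -3/(-5) = -3*(-⅕) = ⅗)
Q = -2 (Q = 0 - 2 = -2)
V(R) = 4 + 4/R (V(R) = 4 - (-4)/R = 4 + 4/R)
(-2*7)*(V(N(4)) + Q) = (-2*7)*((4 + 4/(⅗)) - 2) = -14*((4 + 4*(5/3)) - 2) = -14*((4 + 20/3) - 2) = -14*(32/3 - 2) = -14*26/3 = -364/3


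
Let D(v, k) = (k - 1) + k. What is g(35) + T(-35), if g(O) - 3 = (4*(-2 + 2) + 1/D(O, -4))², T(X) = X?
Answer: -2591/81 ≈ -31.988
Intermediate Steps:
D(v, k) = -1 + 2*k (D(v, k) = (-1 + k) + k = -1 + 2*k)
g(O) = 244/81 (g(O) = 3 + (4*(-2 + 2) + 1/(-1 + 2*(-4)))² = 3 + (4*0 + 1/(-1 - 8))² = 3 + (0 + 1/(-9))² = 3 + (0 - ⅑)² = 3 + (-⅑)² = 3 + 1/81 = 244/81)
g(35) + T(-35) = 244/81 - 35 = -2591/81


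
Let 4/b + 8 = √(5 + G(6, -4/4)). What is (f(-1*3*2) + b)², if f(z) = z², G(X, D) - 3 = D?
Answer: 4080512/3249 - 16160*√7/3249 ≈ 1242.8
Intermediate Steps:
G(X, D) = 3 + D
b = 4/(-8 + √7) (b = 4/(-8 + √(5 + (3 - 4/4))) = 4/(-8 + √(5 + (3 - 4*¼))) = 4/(-8 + √(5 + (3 - 1))) = 4/(-8 + √(5 + 2)) = 4/(-8 + √7) ≈ -0.74707)
(f(-1*3*2) + b)² = ((-1*3*2)² + (-32/57 - 4*√7/57))² = ((-3*2)² + (-32/57 - 4*√7/57))² = ((-6)² + (-32/57 - 4*√7/57))² = (36 + (-32/57 - 4*√7/57))² = (2020/57 - 4*√7/57)²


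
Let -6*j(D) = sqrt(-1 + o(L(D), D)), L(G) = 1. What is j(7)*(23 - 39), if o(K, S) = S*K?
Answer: 8*sqrt(6)/3 ≈ 6.5320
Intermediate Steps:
o(K, S) = K*S
j(D) = -sqrt(-1 + D)/6 (j(D) = -sqrt(-1 + 1*D)/6 = -sqrt(-1 + D)/6)
j(7)*(23 - 39) = (-sqrt(-1 + 7)/6)*(23 - 39) = -sqrt(6)/6*(-16) = 8*sqrt(6)/3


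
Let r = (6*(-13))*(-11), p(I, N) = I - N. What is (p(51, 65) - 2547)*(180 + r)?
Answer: -2658318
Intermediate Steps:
r = 858 (r = -78*(-11) = 858)
(p(51, 65) - 2547)*(180 + r) = ((51 - 1*65) - 2547)*(180 + 858) = ((51 - 65) - 2547)*1038 = (-14 - 2547)*1038 = -2561*1038 = -2658318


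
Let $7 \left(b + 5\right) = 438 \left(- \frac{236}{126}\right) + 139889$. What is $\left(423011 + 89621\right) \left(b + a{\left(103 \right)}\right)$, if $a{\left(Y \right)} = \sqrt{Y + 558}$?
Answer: $\frac{1496734726192}{147} + 512632 \sqrt{661} \approx 1.0195 \cdot 10^{10}$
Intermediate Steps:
$a{\left(Y \right)} = \sqrt{558 + Y}$
$b = \frac{2919706}{147}$ ($b = -5 + \frac{438 \left(- \frac{236}{126}\right) + 139889}{7} = -5 + \frac{438 \left(\left(-236\right) \frac{1}{126}\right) + 139889}{7} = -5 + \frac{438 \left(- \frac{118}{63}\right) + 139889}{7} = -5 + \frac{- \frac{17228}{21} + 139889}{7} = -5 + \frac{1}{7} \cdot \frac{2920441}{21} = -5 + \frac{2920441}{147} = \frac{2919706}{147} \approx 19862.0$)
$\left(423011 + 89621\right) \left(b + a{\left(103 \right)}\right) = \left(423011 + 89621\right) \left(\frac{2919706}{147} + \sqrt{558 + 103}\right) = 512632 \left(\frac{2919706}{147} + \sqrt{661}\right) = \frac{1496734726192}{147} + 512632 \sqrt{661}$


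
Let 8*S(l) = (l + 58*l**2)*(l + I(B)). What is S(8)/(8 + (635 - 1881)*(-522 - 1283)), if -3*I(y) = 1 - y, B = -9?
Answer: 1085/1124519 ≈ 0.00096486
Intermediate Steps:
I(y) = -1/3 + y/3 (I(y) = -(1 - y)/3 = -1/3 + y/3)
S(l) = (-10/3 + l)*(l + 58*l**2)/8 (S(l) = ((l + 58*l**2)*(l + (-1/3 + (1/3)*(-9))))/8 = ((l + 58*l**2)*(l + (-1/3 - 3)))/8 = ((l + 58*l**2)*(l - 10/3))/8 = ((l + 58*l**2)*(-10/3 + l))/8 = ((-10/3 + l)*(l + 58*l**2))/8 = (-10/3 + l)*(l + 58*l**2)/8)
S(8)/(8 + (635 - 1881)*(-522 - 1283)) = ((1/24)*8*(-10 - 577*8 + 174*8**2))/(8 + (635 - 1881)*(-522 - 1283)) = ((1/24)*8*(-10 - 4616 + 174*64))/(8 - 1246*(-1805)) = ((1/24)*8*(-10 - 4616 + 11136))/(8 + 2249030) = ((1/24)*8*6510)/2249038 = 2170*(1/2249038) = 1085/1124519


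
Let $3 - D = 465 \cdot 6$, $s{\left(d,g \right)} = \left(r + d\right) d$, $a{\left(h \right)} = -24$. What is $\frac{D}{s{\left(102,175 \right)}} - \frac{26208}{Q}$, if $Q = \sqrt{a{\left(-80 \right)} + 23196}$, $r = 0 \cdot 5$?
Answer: $- \frac{929}{3468} - \frac{4368 \sqrt{5793}}{1931} \approx -172.44$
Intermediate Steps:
$r = 0$
$s{\left(d,g \right)} = d^{2}$ ($s{\left(d,g \right)} = \left(0 + d\right) d = d d = d^{2}$)
$D = -2787$ ($D = 3 - 465 \cdot 6 = 3 - 2790 = -2787$)
$Q = 2 \sqrt{5793}$ ($Q = \sqrt{-24 + 23196} = \sqrt{23172} = 2 \sqrt{5793} \approx 152.22$)
$\frac{D}{s{\left(102,175 \right)}} - \frac{26208}{Q} = - \frac{2787}{102^{2}} - \frac{26208}{2 \sqrt{5793}} = - \frac{2787}{10404} - 26208 \frac{\sqrt{5793}}{11586} = \left(-2787\right) \frac{1}{10404} - \frac{4368 \sqrt{5793}}{1931} = - \frac{929}{3468} - \frac{4368 \sqrt{5793}}{1931}$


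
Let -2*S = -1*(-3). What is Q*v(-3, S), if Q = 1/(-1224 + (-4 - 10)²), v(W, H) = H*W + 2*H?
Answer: -3/2056 ≈ -0.0014591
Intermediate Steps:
S = -3/2 (S = -(-1)*(-3)/2 = -½*3 = -3/2 ≈ -1.5000)
v(W, H) = 2*H + H*W
Q = -1/1028 (Q = 1/(-1224 + (-14)²) = 1/(-1224 + 196) = 1/(-1028) = -1/1028 ≈ -0.00097276)
Q*v(-3, S) = -(-3)*(2 - 3)/2056 = -(-3)*(-1)/2056 = -1/1028*3/2 = -3/2056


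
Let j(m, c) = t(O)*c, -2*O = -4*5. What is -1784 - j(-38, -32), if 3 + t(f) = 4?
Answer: -1752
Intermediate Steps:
O = 10 (O = -(-2)*5 = -½*(-20) = 10)
t(f) = 1 (t(f) = -3 + 4 = 1)
j(m, c) = c (j(m, c) = 1*c = c)
-1784 - j(-38, -32) = -1784 - 1*(-32) = -1784 + 32 = -1752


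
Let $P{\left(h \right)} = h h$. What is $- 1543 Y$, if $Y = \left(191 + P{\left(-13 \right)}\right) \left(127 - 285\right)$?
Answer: $87765840$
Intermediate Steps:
$P{\left(h \right)} = h^{2}$
$Y = -56880$ ($Y = \left(191 + \left(-13\right)^{2}\right) \left(127 - 285\right) = \left(191 + 169\right) \left(-158\right) = 360 \left(-158\right) = -56880$)
$- 1543 Y = \left(-1543\right) \left(-56880\right) = 87765840$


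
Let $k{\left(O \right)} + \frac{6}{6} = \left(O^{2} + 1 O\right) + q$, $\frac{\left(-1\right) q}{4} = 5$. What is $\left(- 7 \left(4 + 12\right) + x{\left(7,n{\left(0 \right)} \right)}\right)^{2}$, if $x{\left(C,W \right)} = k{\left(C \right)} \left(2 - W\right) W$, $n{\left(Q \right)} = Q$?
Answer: $12544$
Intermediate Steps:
$q = -20$ ($q = \left(-4\right) 5 = -20$)
$k{\left(O \right)} = -21 + O + O^{2}$ ($k{\left(O \right)} = -1 - \left(20 - O - O^{2}\right) = -1 + \left(-20 + O + O^{2}\right) = -21 + O + O^{2}$)
$x{\left(C,W \right)} = W \left(2 - W\right) \left(-21 + C + C^{2}\right)$ ($x{\left(C,W \right)} = \left(-21 + C + C^{2}\right) \left(2 - W\right) W = \left(2 - W\right) \left(-21 + C + C^{2}\right) W = W \left(2 - W\right) \left(-21 + C + C^{2}\right)$)
$\left(- 7 \left(4 + 12\right) + x{\left(7,n{\left(0 \right)} \right)}\right)^{2} = \left(- 7 \left(4 + 12\right) - 0 \left(-2 + 0\right) \left(-21 + 7 + 7^{2}\right)\right)^{2} = \left(\left(-7\right) 16 - 0 \left(-2\right) \left(-21 + 7 + 49\right)\right)^{2} = \left(-112 - 0 \left(-2\right) 35\right)^{2} = \left(-112 + 0\right)^{2} = \left(-112\right)^{2} = 12544$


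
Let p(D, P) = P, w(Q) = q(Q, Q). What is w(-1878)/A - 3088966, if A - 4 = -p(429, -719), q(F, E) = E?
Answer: -744441432/241 ≈ -3.0890e+6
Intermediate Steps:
w(Q) = Q
A = 723 (A = 4 - 1*(-719) = 4 + 719 = 723)
w(-1878)/A - 3088966 = -1878/723 - 3088966 = -1878*1/723 - 3088966 = -626/241 - 3088966 = -744441432/241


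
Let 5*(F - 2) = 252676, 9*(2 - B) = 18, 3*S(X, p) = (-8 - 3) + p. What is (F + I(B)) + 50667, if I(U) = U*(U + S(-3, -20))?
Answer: 506021/5 ≈ 1.0120e+5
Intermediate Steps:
S(X, p) = -11/3 + p/3 (S(X, p) = ((-8 - 3) + p)/3 = (-11 + p)/3 = -11/3 + p/3)
B = 0 (B = 2 - ⅑*18 = 2 - 2 = 0)
F = 252686/5 (F = 2 + (⅕)*252676 = 2 + 252676/5 = 252686/5 ≈ 50537.)
I(U) = U*(-31/3 + U) (I(U) = U*(U + (-11/3 + (⅓)*(-20))) = U*(U + (-11/3 - 20/3)) = U*(U - 31/3) = U*(-31/3 + U))
(F + I(B)) + 50667 = (252686/5 + (⅓)*0*(-31 + 3*0)) + 50667 = (252686/5 + (⅓)*0*(-31 + 0)) + 50667 = (252686/5 + (⅓)*0*(-31)) + 50667 = (252686/5 + 0) + 50667 = 252686/5 + 50667 = 506021/5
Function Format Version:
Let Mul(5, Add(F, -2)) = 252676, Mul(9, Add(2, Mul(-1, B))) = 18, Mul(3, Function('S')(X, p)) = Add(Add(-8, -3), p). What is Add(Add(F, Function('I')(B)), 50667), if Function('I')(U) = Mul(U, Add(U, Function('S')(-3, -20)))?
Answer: Rational(506021, 5) ≈ 1.0120e+5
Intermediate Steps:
Function('S')(X, p) = Add(Rational(-11, 3), Mul(Rational(1, 3), p)) (Function('S')(X, p) = Mul(Rational(1, 3), Add(Add(-8, -3), p)) = Mul(Rational(1, 3), Add(-11, p)) = Add(Rational(-11, 3), Mul(Rational(1, 3), p)))
B = 0 (B = Add(2, Mul(Rational(-1, 9), 18)) = Add(2, -2) = 0)
F = Rational(252686, 5) (F = Add(2, Mul(Rational(1, 5), 252676)) = Add(2, Rational(252676, 5)) = Rational(252686, 5) ≈ 50537.)
Function('I')(U) = Mul(U, Add(Rational(-31, 3), U)) (Function('I')(U) = Mul(U, Add(U, Add(Rational(-11, 3), Mul(Rational(1, 3), -20)))) = Mul(U, Add(U, Add(Rational(-11, 3), Rational(-20, 3)))) = Mul(U, Add(U, Rational(-31, 3))) = Mul(U, Add(Rational(-31, 3), U)))
Add(Add(F, Function('I')(B)), 50667) = Add(Add(Rational(252686, 5), Mul(Rational(1, 3), 0, Add(-31, Mul(3, 0)))), 50667) = Add(Add(Rational(252686, 5), Mul(Rational(1, 3), 0, Add(-31, 0))), 50667) = Add(Add(Rational(252686, 5), Mul(Rational(1, 3), 0, -31)), 50667) = Add(Add(Rational(252686, 5), 0), 50667) = Add(Rational(252686, 5), 50667) = Rational(506021, 5)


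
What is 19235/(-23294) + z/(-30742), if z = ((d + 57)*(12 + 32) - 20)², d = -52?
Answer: -40081115/18844846 ≈ -2.1269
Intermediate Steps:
z = 40000 (z = ((-52 + 57)*(12 + 32) - 20)² = (5*44 - 20)² = (220 - 20)² = 200² = 40000)
19235/(-23294) + z/(-30742) = 19235/(-23294) + 40000/(-30742) = 19235*(-1/23294) + 40000*(-1/30742) = -19235/23294 - 20000/15371 = -40081115/18844846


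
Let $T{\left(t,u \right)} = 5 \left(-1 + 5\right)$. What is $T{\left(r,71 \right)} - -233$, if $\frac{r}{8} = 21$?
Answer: $253$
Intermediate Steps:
$r = 168$ ($r = 8 \cdot 21 = 168$)
$T{\left(t,u \right)} = 20$ ($T{\left(t,u \right)} = 5 \cdot 4 = 20$)
$T{\left(r,71 \right)} - -233 = 20 - -233 = 20 + 233 = 253$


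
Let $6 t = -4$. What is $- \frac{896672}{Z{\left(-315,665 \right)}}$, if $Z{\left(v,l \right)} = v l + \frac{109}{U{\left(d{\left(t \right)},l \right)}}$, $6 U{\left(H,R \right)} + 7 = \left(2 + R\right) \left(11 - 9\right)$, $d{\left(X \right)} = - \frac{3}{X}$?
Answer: $\frac{1189883744}{277972671} \approx 4.2806$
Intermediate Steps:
$t = - \frac{2}{3}$ ($t = \frac{1}{6} \left(-4\right) = - \frac{2}{3} \approx -0.66667$)
$U{\left(H,R \right)} = - \frac{1}{2} + \frac{R}{3}$ ($U{\left(H,R \right)} = - \frac{7}{6} + \frac{\left(2 + R\right) \left(11 - 9\right)}{6} = - \frac{7}{6} + \frac{\left(2 + R\right) 2}{6} = - \frac{7}{6} + \frac{4 + 2 R}{6} = - \frac{7}{6} + \left(\frac{2}{3} + \frac{R}{3}\right) = - \frac{1}{2} + \frac{R}{3}$)
$Z{\left(v,l \right)} = \frac{109}{- \frac{1}{2} + \frac{l}{3}} + l v$ ($Z{\left(v,l \right)} = v l + \frac{109}{- \frac{1}{2} + \frac{l}{3}} = l v + \frac{109}{- \frac{1}{2} + \frac{l}{3}} = \frac{109}{- \frac{1}{2} + \frac{l}{3}} + l v$)
$- \frac{896672}{Z{\left(-315,665 \right)}} = - \frac{896672}{\frac{1}{-3 + 2 \cdot 665} \left(654 + 665 \left(-315\right) \left(-3 + 2 \cdot 665\right)\right)} = - \frac{896672}{\frac{1}{-3 + 1330} \left(654 + 665 \left(-315\right) \left(-3 + 1330\right)\right)} = - \frac{896672}{\frac{1}{1327} \left(654 + 665 \left(-315\right) 1327\right)} = - \frac{896672}{\frac{1}{1327} \left(654 - 277973325\right)} = - \frac{896672}{\frac{1}{1327} \left(-277972671\right)} = - \frac{896672}{- \frac{277972671}{1327}} = \left(-896672\right) \left(- \frac{1327}{277972671}\right) = \frac{1189883744}{277972671}$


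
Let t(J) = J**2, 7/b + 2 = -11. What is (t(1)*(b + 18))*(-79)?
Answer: -17933/13 ≈ -1379.5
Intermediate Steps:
b = -7/13 (b = 7/(-2 - 11) = 7/(-13) = 7*(-1/13) = -7/13 ≈ -0.53846)
(t(1)*(b + 18))*(-79) = (1**2*(-7/13 + 18))*(-79) = (1*(227/13))*(-79) = (227/13)*(-79) = -17933/13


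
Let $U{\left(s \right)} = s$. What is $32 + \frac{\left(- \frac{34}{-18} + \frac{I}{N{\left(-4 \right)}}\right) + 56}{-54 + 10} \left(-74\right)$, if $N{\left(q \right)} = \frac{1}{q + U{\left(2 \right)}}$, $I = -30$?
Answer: $\frac{45593}{198} \approx 230.27$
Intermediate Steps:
$N{\left(q \right)} = \frac{1}{2 + q}$ ($N{\left(q \right)} = \frac{1}{q + 2} = \frac{1}{2 + q}$)
$32 + \frac{\left(- \frac{34}{-18} + \frac{I}{N{\left(-4 \right)}}\right) + 56}{-54 + 10} \left(-74\right) = 32 + \frac{\left(- \frac{34}{-18} - \frac{30}{\frac{1}{2 - 4}}\right) + 56}{-54 + 10} \left(-74\right) = 32 + \frac{\left(\left(-34\right) \left(- \frac{1}{18}\right) - \frac{30}{\frac{1}{-2}}\right) + 56}{-44} \left(-74\right) = 32 + \left(\left(\frac{17}{9} - \frac{30}{- \frac{1}{2}}\right) + 56\right) \left(- \frac{1}{44}\right) \left(-74\right) = 32 + \left(\left(\frac{17}{9} - -60\right) + 56\right) \left(- \frac{1}{44}\right) \left(-74\right) = 32 + \left(\left(\frac{17}{9} + 60\right) + 56\right) \left(- \frac{1}{44}\right) \left(-74\right) = 32 + \left(\frac{557}{9} + 56\right) \left(- \frac{1}{44}\right) \left(-74\right) = 32 + \frac{1061}{9} \left(- \frac{1}{44}\right) \left(-74\right) = 32 - - \frac{39257}{198} = 32 + \frac{39257}{198} = \frac{45593}{198}$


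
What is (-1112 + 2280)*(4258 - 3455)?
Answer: 937904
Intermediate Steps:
(-1112 + 2280)*(4258 - 3455) = 1168*803 = 937904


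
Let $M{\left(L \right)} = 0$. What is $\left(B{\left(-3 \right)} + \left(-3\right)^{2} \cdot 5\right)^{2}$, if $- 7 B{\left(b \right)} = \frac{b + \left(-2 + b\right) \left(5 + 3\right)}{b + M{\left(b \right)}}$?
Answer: $\frac{813604}{441} \approx 1844.9$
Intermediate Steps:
$B{\left(b \right)} = - \frac{-16 + 9 b}{7 b}$ ($B{\left(b \right)} = - \frac{\left(b + \left(-2 + b\right) \left(5 + 3\right)\right) \frac{1}{b + 0}}{7} = - \frac{\left(b + \left(-2 + b\right) 8\right) \frac{1}{b}}{7} = - \frac{\left(b + \left(-16 + 8 b\right)\right) \frac{1}{b}}{7} = - \frac{\left(-16 + 9 b\right) \frac{1}{b}}{7} = - \frac{\frac{1}{b} \left(-16 + 9 b\right)}{7} = - \frac{-16 + 9 b}{7 b}$)
$\left(B{\left(-3 \right)} + \left(-3\right)^{2} \cdot 5\right)^{2} = \left(\frac{16 - -27}{7 \left(-3\right)} + \left(-3\right)^{2} \cdot 5\right)^{2} = \left(\frac{1}{7} \left(- \frac{1}{3}\right) \left(16 + 27\right) + 9 \cdot 5\right)^{2} = \left(\frac{1}{7} \left(- \frac{1}{3}\right) 43 + 45\right)^{2} = \left(- \frac{43}{21} + 45\right)^{2} = \left(\frac{902}{21}\right)^{2} = \frac{813604}{441}$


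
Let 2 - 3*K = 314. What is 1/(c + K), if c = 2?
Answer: -1/102 ≈ -0.0098039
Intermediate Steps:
K = -104 (K = ⅔ - ⅓*314 = ⅔ - 314/3 = -104)
1/(c + K) = 1/(2 - 104) = 1/(-102) = -1/102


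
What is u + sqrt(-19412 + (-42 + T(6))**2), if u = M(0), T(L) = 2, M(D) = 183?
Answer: 183 + 2*I*sqrt(4453) ≈ 183.0 + 133.46*I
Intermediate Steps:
u = 183
u + sqrt(-19412 + (-42 + T(6))**2) = 183 + sqrt(-19412 + (-42 + 2)**2) = 183 + sqrt(-19412 + (-40)**2) = 183 + sqrt(-19412 + 1600) = 183 + sqrt(-17812) = 183 + 2*I*sqrt(4453)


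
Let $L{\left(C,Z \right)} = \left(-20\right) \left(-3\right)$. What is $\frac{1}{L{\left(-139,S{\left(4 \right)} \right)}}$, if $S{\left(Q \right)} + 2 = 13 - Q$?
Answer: $\frac{1}{60} \approx 0.016667$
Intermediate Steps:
$S{\left(Q \right)} = 11 - Q$ ($S{\left(Q \right)} = -2 - \left(-13 + Q\right) = 11 - Q$)
$L{\left(C,Z \right)} = 60$
$\frac{1}{L{\left(-139,S{\left(4 \right)} \right)}} = \frac{1}{60}$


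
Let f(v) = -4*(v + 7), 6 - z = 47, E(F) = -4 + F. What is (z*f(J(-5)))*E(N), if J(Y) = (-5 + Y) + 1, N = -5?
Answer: 2952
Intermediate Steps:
J(Y) = -4 + Y
z = -41 (z = 6 - 1*47 = 6 - 47 = -41)
f(v) = -28 - 4*v (f(v) = -4*(7 + v) = -28 - 4*v)
(z*f(J(-5)))*E(N) = (-41*(-28 - 4*(-4 - 5)))*(-4 - 5) = -41*(-28 - 4*(-9))*(-9) = -41*(-28 + 36)*(-9) = -41*8*(-9) = -328*(-9) = 2952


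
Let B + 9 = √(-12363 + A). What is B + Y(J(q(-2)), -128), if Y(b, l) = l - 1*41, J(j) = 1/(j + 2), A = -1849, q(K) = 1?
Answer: -178 + 2*I*√3553 ≈ -178.0 + 119.21*I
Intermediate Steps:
J(j) = 1/(2 + j)
B = -9 + 2*I*√3553 (B = -9 + √(-12363 - 1849) = -9 + √(-14212) = -9 + 2*I*√3553 ≈ -9.0 + 119.21*I)
Y(b, l) = -41 + l (Y(b, l) = l - 41 = -41 + l)
B + Y(J(q(-2)), -128) = (-9 + 2*I*√3553) + (-41 - 128) = (-9 + 2*I*√3553) - 169 = -178 + 2*I*√3553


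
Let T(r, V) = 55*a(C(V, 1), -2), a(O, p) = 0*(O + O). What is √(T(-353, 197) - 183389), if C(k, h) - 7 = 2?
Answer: I*√183389 ≈ 428.24*I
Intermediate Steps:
C(k, h) = 9 (C(k, h) = 7 + 2 = 9)
a(O, p) = 0 (a(O, p) = 0*(2*O) = 0)
T(r, V) = 0 (T(r, V) = 55*0 = 0)
√(T(-353, 197) - 183389) = √(0 - 183389) = √(-183389) = I*√183389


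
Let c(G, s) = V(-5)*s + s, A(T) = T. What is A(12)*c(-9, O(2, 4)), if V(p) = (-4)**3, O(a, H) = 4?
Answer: -3024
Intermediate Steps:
V(p) = -64
c(G, s) = -63*s (c(G, s) = -64*s + s = -63*s)
A(12)*c(-9, O(2, 4)) = 12*(-63*4) = 12*(-252) = -3024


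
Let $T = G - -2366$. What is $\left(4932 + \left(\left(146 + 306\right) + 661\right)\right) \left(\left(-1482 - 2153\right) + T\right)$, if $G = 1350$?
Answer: $489645$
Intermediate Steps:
$T = 3716$ ($T = 1350 - -2366 = 1350 + 2366 = 3716$)
$\left(4932 + \left(\left(146 + 306\right) + 661\right)\right) \left(\left(-1482 - 2153\right) + T\right) = \left(4932 + \left(\left(146 + 306\right) + 661\right)\right) \left(\left(-1482 - 2153\right) + 3716\right) = \left(4932 + \left(452 + 661\right)\right) \left(\left(-1482 - 2153\right) + 3716\right) = \left(4932 + 1113\right) \left(-3635 + 3716\right) = 6045 \cdot 81 = 489645$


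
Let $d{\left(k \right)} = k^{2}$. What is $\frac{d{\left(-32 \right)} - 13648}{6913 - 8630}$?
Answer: $\frac{12624}{1717} \approx 7.3524$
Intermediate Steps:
$\frac{d{\left(-32 \right)} - 13648}{6913 - 8630} = \frac{\left(-32\right)^{2} - 13648}{6913 - 8630} = \frac{1024 - 13648}{-1717} = \left(-12624\right) \left(- \frac{1}{1717}\right) = \frac{12624}{1717}$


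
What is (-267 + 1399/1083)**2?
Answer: 82806968644/1172889 ≈ 70601.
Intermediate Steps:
(-267 + 1399/1083)**2 = (-287762/1083)**2 = 82806968644/1172889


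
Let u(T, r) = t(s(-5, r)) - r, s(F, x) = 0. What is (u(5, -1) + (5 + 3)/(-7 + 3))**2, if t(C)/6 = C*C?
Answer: 1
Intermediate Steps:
t(C) = 6*C**2 (t(C) = 6*(C*C) = 6*C**2)
u(T, r) = -r (u(T, r) = 6*0**2 - r = 6*0 - r = 0 - r = -r)
(u(5, -1) + (5 + 3)/(-7 + 3))**2 = (-1*(-1) + (5 + 3)/(-7 + 3))**2 = (1 + 8/(-4))**2 = (1 + 8*(-1/4))**2 = (1 - 2)**2 = (-1)**2 = 1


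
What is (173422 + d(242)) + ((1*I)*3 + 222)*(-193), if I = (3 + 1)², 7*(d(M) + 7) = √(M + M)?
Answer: 849157/7 ≈ 1.2131e+5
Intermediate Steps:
d(M) = -7 + √2*√M/7 (d(M) = -7 + √(M + M)/7 = -7 + √(2*M)/7 = -7 + (√2*√M)/7 = -7 + √2*√M/7)
I = 16 (I = 4² = 16)
(173422 + d(242)) + ((1*I)*3 + 222)*(-193) = (173422 + (-7 + √2*√242/7)) + ((1*16)*3 + 222)*(-193) = (173422 + (-7 + √2*(11*√2)/7)) + (16*3 + 222)*(-193) = (173422 + (-7 + 22/7)) + (48 + 222)*(-193) = (173422 - 27/7) + 270*(-193) = 1213927/7 - 52110 = 849157/7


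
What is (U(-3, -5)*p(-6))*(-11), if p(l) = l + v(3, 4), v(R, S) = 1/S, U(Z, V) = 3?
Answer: 759/4 ≈ 189.75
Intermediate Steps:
p(l) = 1/4 + l (p(l) = l + 1/4 = 1/4 + l)
(U(-3, -5)*p(-6))*(-11) = (3*(1/4 - 6))*(-11) = (3*(-23/4))*(-11) = -69/4*(-11) = 759/4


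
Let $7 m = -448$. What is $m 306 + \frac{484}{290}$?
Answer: $- \frac{2839438}{145} \approx -19582.0$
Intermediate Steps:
$m = -64$ ($m = \frac{1}{7} \left(-448\right) = -64$)
$m 306 + \frac{484}{290} = \left(-64\right) 306 + \frac{484}{290} = -19584 + 484 \cdot \frac{1}{290} = -19584 + \frac{242}{145} = - \frac{2839438}{145}$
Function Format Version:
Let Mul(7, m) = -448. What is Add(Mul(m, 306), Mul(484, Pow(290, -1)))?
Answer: Rational(-2839438, 145) ≈ -19582.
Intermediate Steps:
m = -64 (m = Mul(Rational(1, 7), -448) = -64)
Add(Mul(m, 306), Mul(484, Pow(290, -1))) = Add(Mul(-64, 306), Mul(484, Pow(290, -1))) = Add(-19584, Mul(484, Rational(1, 290))) = Add(-19584, Rational(242, 145)) = Rational(-2839438, 145)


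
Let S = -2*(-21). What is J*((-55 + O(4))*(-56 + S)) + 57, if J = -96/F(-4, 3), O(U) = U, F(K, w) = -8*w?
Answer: 2913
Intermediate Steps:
S = 42
J = 4 (J = -96/((-8*3)) = -96/(-24) = -96*(-1/24) = 4)
J*((-55 + O(4))*(-56 + S)) + 57 = 4*((-55 + 4)*(-56 + 42)) + 57 = 4*(-51*(-14)) + 57 = 4*714 + 57 = 2856 + 57 = 2913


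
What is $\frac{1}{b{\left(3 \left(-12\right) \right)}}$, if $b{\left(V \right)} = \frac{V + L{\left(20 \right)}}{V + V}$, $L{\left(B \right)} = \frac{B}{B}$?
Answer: $\frac{72}{35} \approx 2.0571$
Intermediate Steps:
$L{\left(B \right)} = 1$
$b{\left(V \right)} = \frac{1 + V}{2 V}$ ($b{\left(V \right)} = \frac{V + 1}{V + V} = \frac{1 + V}{2 V}$)
$\frac{1}{b{\left(3 \left(-12\right) \right)}} = \frac{1}{\frac{1}{2} \frac{1}{3 \left(-12\right)} \left(1 + 3 \left(-12\right)\right)} = \frac{1}{\frac{1}{2} \frac{1}{-36} \left(1 - 36\right)} = \frac{1}{\frac{1}{2} \left(- \frac{1}{36}\right) \left(-35\right)} = \frac{1}{\frac{35}{72}} = \frac{72}{35}$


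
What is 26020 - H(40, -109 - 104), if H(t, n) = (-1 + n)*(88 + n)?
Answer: -730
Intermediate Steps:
26020 - H(40, -109 - 104) = 26020 - (-88 + (-109 - 104)² + 87*(-109 - 104)) = 26020 - (-88 + (-213)² + 87*(-213)) = 26020 - (-88 + 45369 - 18531) = 26020 - 1*26750 = 26020 - 26750 = -730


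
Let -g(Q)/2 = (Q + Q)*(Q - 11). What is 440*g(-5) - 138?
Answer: -140938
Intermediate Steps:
g(Q) = -4*Q*(-11 + Q) (g(Q) = -2*(Q + Q)*(Q - 11) = -2*2*Q*(-11 + Q) = -4*Q*(-11 + Q))
440*g(-5) - 138 = 440*(4*(-5)*(11 - 1*(-5))) - 138 = 440*(4*(-5)*(11 + 5)) - 138 = 440*(4*(-5)*16) - 138 = 440*(-320) - 138 = -140800 - 138 = -140938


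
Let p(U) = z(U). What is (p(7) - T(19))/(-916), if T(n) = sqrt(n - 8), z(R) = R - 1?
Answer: -3/458 + sqrt(11)/916 ≈ -0.0029294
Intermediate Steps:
z(R) = -1 + R
p(U) = -1 + U
T(n) = sqrt(-8 + n)
(p(7) - T(19))/(-916) = ((-1 + 7) - sqrt(-8 + 19))/(-916) = (6 - sqrt(11))*(-1/916) = -3/458 + sqrt(11)/916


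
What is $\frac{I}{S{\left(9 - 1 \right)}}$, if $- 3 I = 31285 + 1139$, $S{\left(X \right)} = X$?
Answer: $-1351$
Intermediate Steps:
$I = -10808$ ($I = - \frac{31285 + 1139}{3} = \left(- \frac{1}{3}\right) 32424 = -10808$)
$\frac{I}{S{\left(9 - 1 \right)}} = - \frac{10808}{9 - 1} = - \frac{10808}{8} = \left(-10808\right) \frac{1}{8} = -1351$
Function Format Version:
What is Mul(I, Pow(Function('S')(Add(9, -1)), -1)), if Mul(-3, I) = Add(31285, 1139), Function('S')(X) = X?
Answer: -1351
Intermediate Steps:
I = -10808 (I = Mul(Rational(-1, 3), Add(31285, 1139)) = Mul(Rational(-1, 3), 32424) = -10808)
Mul(I, Pow(Function('S')(Add(9, -1)), -1)) = Mul(-10808, Pow(Add(9, -1), -1)) = Mul(-10808, Pow(8, -1)) = Mul(-10808, Rational(1, 8)) = -1351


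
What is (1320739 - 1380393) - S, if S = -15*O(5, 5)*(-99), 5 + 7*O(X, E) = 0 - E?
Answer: -402728/7 ≈ -57533.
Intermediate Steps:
O(X, E) = -5/7 - E/7 (O(X, E) = -5/7 + (0 - E)/7 = -5/7 + (-E)/7 = -5/7 - E/7)
S = -14850/7 (S = -15*(-5/7 - 1/7*5)*(-99) = -15*(-5/7 - 5/7)*(-99) = -15*(-10/7)*(-99) = (150/7)*(-99) = -14850/7 ≈ -2121.4)
(1320739 - 1380393) - S = (1320739 - 1380393) - 1*(-14850/7) = -59654 + 14850/7 = -402728/7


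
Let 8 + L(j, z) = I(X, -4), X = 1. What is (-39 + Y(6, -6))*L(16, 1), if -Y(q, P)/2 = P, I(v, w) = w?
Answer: 324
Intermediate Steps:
Y(q, P) = -2*P
L(j, z) = -12 (L(j, z) = -8 - 4 = -12)
(-39 + Y(6, -6))*L(16, 1) = (-39 - 2*(-6))*(-12) = (-39 + 12)*(-12) = -27*(-12) = 324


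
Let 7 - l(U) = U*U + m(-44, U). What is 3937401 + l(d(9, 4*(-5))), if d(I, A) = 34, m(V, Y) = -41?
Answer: 3936293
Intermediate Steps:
l(U) = 48 - U**2 (l(U) = 7 - (U*U - 41) = 7 - (U**2 - 41) = 7 - (-41 + U**2) = 7 + (41 - U**2) = 48 - U**2)
3937401 + l(d(9, 4*(-5))) = 3937401 + (48 - 1*34**2) = 3937401 + (48 - 1*1156) = 3937401 + (48 - 1156) = 3937401 - 1108 = 3936293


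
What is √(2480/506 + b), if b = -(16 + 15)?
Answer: I*√1670559/253 ≈ 5.1087*I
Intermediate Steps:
b = -31 (b = -1*31 = -31)
√(2480/506 + b) = √(2480/506 - 31) = √(2480*(1/506) - 31) = √(1240/253 - 31) = √(-6603/253) = I*√1670559/253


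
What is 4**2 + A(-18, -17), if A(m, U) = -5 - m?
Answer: 29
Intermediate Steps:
4**2 + A(-18, -17) = 4**2 + (-5 - 1*(-18)) = 16 + (-5 + 18) = 16 + 13 = 29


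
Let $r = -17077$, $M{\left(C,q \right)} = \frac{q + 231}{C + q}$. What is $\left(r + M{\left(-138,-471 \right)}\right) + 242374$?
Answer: $\frac{45735371}{203} \approx 2.253 \cdot 10^{5}$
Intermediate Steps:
$M{\left(C,q \right)} = \frac{231 + q}{C + q}$
$\left(r + M{\left(-138,-471 \right)}\right) + 242374 = \left(-17077 + \frac{231 - 471}{-138 - 471}\right) + 242374 = \left(-17077 + \frac{1}{-609} \left(-240\right)\right) + 242374 = \left(-17077 - - \frac{80}{203}\right) + 242374 = \left(-17077 + \frac{80}{203}\right) + 242374 = - \frac{3466551}{203} + 242374 = \frac{45735371}{203}$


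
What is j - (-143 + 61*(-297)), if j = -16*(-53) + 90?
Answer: 19198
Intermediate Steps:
j = 938 (j = 848 + 90 = 938)
j - (-143 + 61*(-297)) = 938 - (-143 + 61*(-297)) = 938 - (-143 - 18117) = 938 - 1*(-18260) = 938 + 18260 = 19198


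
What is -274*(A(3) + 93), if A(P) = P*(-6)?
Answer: -20550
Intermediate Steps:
A(P) = -6*P
-274*(A(3) + 93) = -274*(-6*3 + 93) = -274*(-18 + 93) = -274*75 = -20550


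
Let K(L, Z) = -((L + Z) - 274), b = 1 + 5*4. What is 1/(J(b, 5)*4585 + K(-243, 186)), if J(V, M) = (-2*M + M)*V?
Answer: -1/481094 ≈ -2.0786e-6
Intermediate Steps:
b = 21 (b = 1 + 20 = 21)
J(V, M) = -M*V (J(V, M) = (-M)*V = -M*V)
K(L, Z) = 274 - L - Z (K(L, Z) = -(-274 + L + Z) = 274 - L - Z)
1/(J(b, 5)*4585 + K(-243, 186)) = 1/(-1*5*21*4585 + (274 - 1*(-243) - 1*186)) = 1/(-105*4585 + (274 + 243 - 186)) = 1/(-481425 + 331) = 1/(-481094) = -1/481094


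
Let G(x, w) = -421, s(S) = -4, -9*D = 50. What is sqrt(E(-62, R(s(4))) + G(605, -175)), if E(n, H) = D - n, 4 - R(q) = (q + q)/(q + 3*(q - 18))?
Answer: I*sqrt(3281)/3 ≈ 19.093*I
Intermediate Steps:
D = -50/9 (D = -1/9*50 = -50/9 ≈ -5.5556)
R(q) = 4 - 2*q/(-54 + 4*q) (R(q) = 4 - (q + q)/(q + 3*(q - 18)) = 4 - 2*q/(q + 3*(-18 + q)) = 4 - 2*q/(q + (-54 + 3*q)) = 4 - 2*q/(-54 + 4*q))
E(n, H) = -50/9 - n
sqrt(E(-62, R(s(4))) + G(605, -175)) = sqrt((-50/9 - 1*(-62)) - 421) = sqrt((-50/9 + 62) - 421) = sqrt(508/9 - 421) = sqrt(-3281/9) = I*sqrt(3281)/3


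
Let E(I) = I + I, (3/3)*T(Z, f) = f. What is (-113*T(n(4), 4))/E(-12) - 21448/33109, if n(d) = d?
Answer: 3612629/198654 ≈ 18.186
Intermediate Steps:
T(Z, f) = f
E(I) = 2*I
(-113*T(n(4), 4))/E(-12) - 21448/33109 = (-113*4)/((2*(-12))) - 21448/33109 = -452/(-24) - 21448*1/33109 = -452*(-1/24) - 21448/33109 = 113/6 - 21448/33109 = 3612629/198654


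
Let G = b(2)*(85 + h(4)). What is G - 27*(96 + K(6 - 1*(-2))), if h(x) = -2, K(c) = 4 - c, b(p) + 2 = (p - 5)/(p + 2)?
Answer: -10849/4 ≈ -2712.3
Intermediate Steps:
b(p) = -2 + (-5 + p)/(2 + p) (b(p) = -2 + (p - 5)/(p + 2) = -2 + (-5 + p)/(2 + p))
G = -913/4 (G = ((-9 - 1*2)/(2 + 2))*(85 - 2) = ((-9 - 2)/4)*83 = ((1/4)*(-11))*83 = -11/4*83 = -913/4 ≈ -228.25)
G - 27*(96 + K(6 - 1*(-2))) = -913/4 - 27*(96 + (4 - (6 - 1*(-2)))) = -913/4 - 27*(96 + (4 - (6 + 2))) = -913/4 - 27*(96 + (4 - 1*8)) = -913/4 - 27*(96 + (4 - 8)) = -913/4 - 27*(96 - 4) = -913/4 - 27*92 = -913/4 - 2484 = -10849/4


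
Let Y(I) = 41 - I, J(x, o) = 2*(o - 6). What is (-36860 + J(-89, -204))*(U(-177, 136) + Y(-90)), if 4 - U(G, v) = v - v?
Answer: -5032800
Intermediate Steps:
J(x, o) = -12 + 2*o (J(x, o) = 2*(-6 + o) = -12 + 2*o)
U(G, v) = 4 (U(G, v) = 4 - (v - v) = 4 - 1*0 = 4 + 0 = 4)
(-36860 + J(-89, -204))*(U(-177, 136) + Y(-90)) = (-36860 + (-12 + 2*(-204)))*(4 + (41 - 1*(-90))) = (-36860 + (-12 - 408))*(4 + (41 + 90)) = (-36860 - 420)*(4 + 131) = -37280*135 = -5032800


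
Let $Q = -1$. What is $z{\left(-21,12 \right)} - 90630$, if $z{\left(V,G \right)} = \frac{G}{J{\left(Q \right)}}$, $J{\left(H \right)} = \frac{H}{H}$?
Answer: $-90618$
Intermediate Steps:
$J{\left(H \right)} = 1$
$z{\left(V,G \right)} = G$ ($z{\left(V,G \right)} = \frac{G}{1} = G 1 = G$)
$z{\left(-21,12 \right)} - 90630 = 12 - 90630 = -90618$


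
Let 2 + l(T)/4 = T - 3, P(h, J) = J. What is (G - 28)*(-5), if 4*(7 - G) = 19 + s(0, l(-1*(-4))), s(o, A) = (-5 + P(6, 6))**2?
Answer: 130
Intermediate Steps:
l(T) = -20 + 4*T (l(T) = -8 + 4*(T - 3) = -8 + 4*(-3 + T) = -8 + (-12 + 4*T) = -20 + 4*T)
s(o, A) = 1 (s(o, A) = (-5 + 6)**2 = 1**2 = 1)
G = 2 (G = 7 - (19 + 1)/4 = 7 - 1/4*20 = 7 - 5 = 2)
(G - 28)*(-5) = (2 - 28)*(-5) = -26*(-5) = 130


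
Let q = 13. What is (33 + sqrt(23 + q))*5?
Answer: 195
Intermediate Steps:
(33 + sqrt(23 + q))*5 = (33 + sqrt(23 + 13))*5 = (33 + sqrt(36))*5 = (33 + 6)*5 = 39*5 = 195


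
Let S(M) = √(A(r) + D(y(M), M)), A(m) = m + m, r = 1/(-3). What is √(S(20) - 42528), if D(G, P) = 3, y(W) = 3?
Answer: √(-382752 + 3*√21)/3 ≈ 206.22*I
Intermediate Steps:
r = -⅓ (r = 1*(-⅓) = -⅓ ≈ -0.33333)
A(m) = 2*m
S(M) = √21/3 (S(M) = √(2*(-⅓) + 3) = √(-⅔ + 3) = √(7/3) = √21/3)
√(S(20) - 42528) = √(√21/3 - 42528) = √(-42528 + √21/3)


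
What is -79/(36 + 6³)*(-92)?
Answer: 1817/63 ≈ 28.841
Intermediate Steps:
-79/(36 + 6³)*(-92) = -79/(36 + 216)*(-92) = -79/252*(-92) = 1817/63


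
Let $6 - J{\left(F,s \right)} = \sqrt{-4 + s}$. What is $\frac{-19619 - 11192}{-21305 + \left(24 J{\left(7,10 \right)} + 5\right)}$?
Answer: $\frac{54319793}{37297740} - \frac{30811 \sqrt{6}}{18648870} \approx 1.4523$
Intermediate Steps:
$J{\left(F,s \right)} = 6 - \sqrt{-4 + s}$
$\frac{-19619 - 11192}{-21305 + \left(24 J{\left(7,10 \right)} + 5\right)} = \frac{-19619 - 11192}{-21305 + \left(24 \left(6 - \sqrt{-4 + 10}\right) + 5\right)} = - \frac{30811}{-21305 + \left(24 \left(6 - \sqrt{6}\right) + 5\right)} = - \frac{30811}{-21305 + \left(\left(144 - 24 \sqrt{6}\right) + 5\right)} = - \frac{30811}{-21305 + \left(149 - 24 \sqrt{6}\right)} = - \frac{30811}{-21156 - 24 \sqrt{6}}$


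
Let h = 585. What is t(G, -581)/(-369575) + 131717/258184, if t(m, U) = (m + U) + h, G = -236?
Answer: 48739208963/95418351800 ≈ 0.51079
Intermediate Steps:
t(m, U) = 585 + U + m (t(m, U) = (m + U) + 585 = (U + m) + 585 = 585 + U + m)
t(G, -581)/(-369575) + 131717/258184 = (585 - 581 - 236)/(-369575) + 131717/258184 = -232*(-1/369575) + 131717*(1/258184) = 232/369575 + 131717/258184 = 48739208963/95418351800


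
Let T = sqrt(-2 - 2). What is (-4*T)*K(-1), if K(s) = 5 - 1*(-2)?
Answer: -56*I ≈ -56.0*I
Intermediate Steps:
K(s) = 7 (K(s) = 5 + 2 = 7)
T = 2*I (T = sqrt(-4) = 2*I ≈ 2.0*I)
(-4*T)*K(-1) = -8*I*7 = -56*I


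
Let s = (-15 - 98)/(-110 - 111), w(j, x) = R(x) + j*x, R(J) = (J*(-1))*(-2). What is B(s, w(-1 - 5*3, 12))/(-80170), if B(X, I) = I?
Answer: 84/40085 ≈ 0.0020955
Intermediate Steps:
R(J) = 2*J (R(J) = -J*(-2) = 2*J)
w(j, x) = 2*x + j*x
s = 113/221 (s = -113/(-221) = -113*(-1/221) = 113/221 ≈ 0.51131)
B(s, w(-1 - 5*3, 12))/(-80170) = (12*(2 + (-1 - 5*3)))/(-80170) = (12*(2 + (-1 - 15)))*(-1/80170) = (12*(2 - 16))*(-1/80170) = (12*(-14))*(-1/80170) = -168*(-1/80170) = 84/40085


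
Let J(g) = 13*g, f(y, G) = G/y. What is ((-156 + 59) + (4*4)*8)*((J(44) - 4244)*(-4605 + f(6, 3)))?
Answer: 524139444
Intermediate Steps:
((-156 + 59) + (4*4)*8)*((J(44) - 4244)*(-4605 + f(6, 3))) = ((-156 + 59) + (4*4)*8)*((13*44 - 4244)*(-4605 + 3/6)) = (-97 + 16*8)*((572 - 4244)*(-4605 + 3*(⅙))) = (-97 + 128)*(-3672*(-4605 + ½)) = 31*(-3672*(-9209/2)) = 31*16907724 = 524139444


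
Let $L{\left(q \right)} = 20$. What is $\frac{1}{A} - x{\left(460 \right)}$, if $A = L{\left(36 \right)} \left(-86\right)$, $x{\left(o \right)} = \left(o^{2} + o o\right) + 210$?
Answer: $- \frac{728265201}{1720} \approx -4.2341 \cdot 10^{5}$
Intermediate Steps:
$x{\left(o \right)} = 210 + 2 o^{2}$ ($x{\left(o \right)} = \left(o^{2} + o^{2}\right) + 210 = 2 o^{2} + 210 = 210 + 2 o^{2}$)
$A = -1720$ ($A = 20 \left(-86\right) = -1720$)
$\frac{1}{A} - x{\left(460 \right)} = \frac{1}{-1720} - \left(210 + 2 \cdot 460^{2}\right) = - \frac{1}{1720} - \left(210 + 2 \cdot 211600\right) = - \frac{1}{1720} - \left(210 + 423200\right) = - \frac{1}{1720} - 423410 = - \frac{728265201}{1720}$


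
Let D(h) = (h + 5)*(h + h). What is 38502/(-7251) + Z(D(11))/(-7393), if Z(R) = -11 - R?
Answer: -94004391/17868881 ≈ -5.2608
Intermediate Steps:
D(h) = 2*h*(5 + h) (D(h) = (5 + h)*(2*h) = 2*h*(5 + h))
38502/(-7251) + Z(D(11))/(-7393) = 38502/(-7251) + (-11 - 2*11*(5 + 11))/(-7393) = 38502*(-1/7251) + (-11 - 2*11*16)*(-1/7393) = -12834/2417 + (-11 - 1*352)*(-1/7393) = -12834/2417 + (-11 - 352)*(-1/7393) = -12834/2417 - 363*(-1/7393) = -12834/2417 + 363/7393 = -94004391/17868881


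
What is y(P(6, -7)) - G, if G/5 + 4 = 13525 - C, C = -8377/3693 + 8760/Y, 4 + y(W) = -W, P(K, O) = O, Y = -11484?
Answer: -79657539799/1178067 ≈ -67617.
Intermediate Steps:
y(W) = -4 - W
C = -3570893/1178067 (C = -8377/3693 + 8760/(-11484) = -8377*1/3693 + 8760*(-1/11484) = -8377/3693 - 730/957 = -3570893/1178067 ≈ -3.0311)
G = 79661074000/1178067 (G = -20 + 5*(13525 - 1*(-3570893/1178067)) = -20 + 5*(13525 + 3570893/1178067) = -20 + 5*(15936927068/1178067) = -20 + 79684635340/1178067 = 79661074000/1178067 ≈ 67620.)
y(P(6, -7)) - G = (-4 - 1*(-7)) - 1*79661074000/1178067 = (-4 + 7) - 79661074000/1178067 = 3 - 79661074000/1178067 = -79657539799/1178067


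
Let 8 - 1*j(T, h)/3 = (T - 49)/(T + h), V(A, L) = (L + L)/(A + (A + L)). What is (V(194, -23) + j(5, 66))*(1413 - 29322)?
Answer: -18611786466/25915 ≈ -7.1819e+5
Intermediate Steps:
V(A, L) = 2*L/(L + 2*A) (V(A, L) = (2*L)/(L + 2*A) = 2*L/(L + 2*A))
j(T, h) = 24 - 3*(-49 + T)/(T + h) (j(T, h) = 24 - 3*(T - 49)/(T + h) = 24 - 3*(-49 + T)/(T + h))
(V(194, -23) + j(5, 66))*(1413 - 29322) = (2*(-23)/(-23 + 2*194) + 3*(49 + 7*5 + 8*66)/(5 + 66))*(1413 - 29322) = (2*(-23)/(-23 + 388) + 3*(49 + 35 + 528)/71)*(-27909) = (2*(-23)/365 + 3*(1/71)*612)*(-27909) = (2*(-23)*(1/365) + 1836/71)*(-27909) = (-46/365 + 1836/71)*(-27909) = (666874/25915)*(-27909) = -18611786466/25915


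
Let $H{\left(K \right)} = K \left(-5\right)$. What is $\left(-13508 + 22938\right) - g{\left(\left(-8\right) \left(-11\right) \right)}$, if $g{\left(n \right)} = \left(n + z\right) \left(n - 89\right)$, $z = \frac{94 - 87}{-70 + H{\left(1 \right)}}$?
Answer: $\frac{713843}{75} \approx 9517.9$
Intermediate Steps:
$H{\left(K \right)} = - 5 K$
$z = - \frac{7}{75}$ ($z = \frac{94 - 87}{-70 - 5} = \frac{7}{-70 - 5} = \frac{7}{-75} = 7 \left(- \frac{1}{75}\right) = - \frac{7}{75} \approx -0.093333$)
$g{\left(n \right)} = \left(-89 + n\right) \left(- \frac{7}{75} + n\right)$ ($g{\left(n \right)} = \left(n - \frac{7}{75}\right) \left(n - 89\right) = \left(- \frac{7}{75} + n\right) \left(-89 + n\right) = \left(-89 + n\right) \left(- \frac{7}{75} + n\right)$)
$\left(-13508 + 22938\right) - g{\left(\left(-8\right) \left(-11\right) \right)} = \left(-13508 + 22938\right) - \left(\frac{623}{75} + \left(\left(-8\right) \left(-11\right)\right)^{2} - \frac{6682 \left(\left(-8\right) \left(-11\right)\right)}{75}\right) = 9430 - \left(\frac{623}{75} + 88^{2} - \frac{588016}{75}\right) = 9430 - \left(\frac{623}{75} + 7744 - \frac{588016}{75}\right) = 9430 - - \frac{6593}{75} = 9430 + \frac{6593}{75} = \frac{713843}{75}$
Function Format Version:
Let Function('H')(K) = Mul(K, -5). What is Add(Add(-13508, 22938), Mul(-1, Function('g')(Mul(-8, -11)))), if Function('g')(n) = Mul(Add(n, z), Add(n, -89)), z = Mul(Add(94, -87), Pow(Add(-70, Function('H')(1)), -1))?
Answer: Rational(713843, 75) ≈ 9517.9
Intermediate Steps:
Function('H')(K) = Mul(-5, K)
z = Rational(-7, 75) (z = Mul(Add(94, -87), Pow(Add(-70, Mul(-5, 1)), -1)) = Mul(7, Pow(Add(-70, -5), -1)) = Mul(7, Pow(-75, -1)) = Mul(7, Rational(-1, 75)) = Rational(-7, 75) ≈ -0.093333)
Function('g')(n) = Mul(Add(-89, n), Add(Rational(-7, 75), n)) (Function('g')(n) = Mul(Add(n, Rational(-7, 75)), Add(n, -89)) = Mul(Add(Rational(-7, 75), n), Add(-89, n)) = Mul(Add(-89, n), Add(Rational(-7, 75), n)))
Add(Add(-13508, 22938), Mul(-1, Function('g')(Mul(-8, -11)))) = Add(Add(-13508, 22938), Mul(-1, Add(Rational(623, 75), Pow(Mul(-8, -11), 2), Mul(Rational(-6682, 75), Mul(-8, -11))))) = Add(9430, Mul(-1, Add(Rational(623, 75), Pow(88, 2), Mul(Rational(-6682, 75), 88)))) = Add(9430, Mul(-1, Add(Rational(623, 75), 7744, Rational(-588016, 75)))) = Add(9430, Mul(-1, Rational(-6593, 75))) = Add(9430, Rational(6593, 75)) = Rational(713843, 75)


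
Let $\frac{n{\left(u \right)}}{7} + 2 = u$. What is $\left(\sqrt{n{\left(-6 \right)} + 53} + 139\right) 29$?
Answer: $4031 + 29 i \sqrt{3} \approx 4031.0 + 50.229 i$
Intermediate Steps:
$n{\left(u \right)} = -14 + 7 u$
$\left(\sqrt{n{\left(-6 \right)} + 53} + 139\right) 29 = \left(\sqrt{\left(-14 + 7 \left(-6\right)\right) + 53} + 139\right) 29 = \left(\sqrt{\left(-14 - 42\right) + 53} + 139\right) 29 = \left(\sqrt{-56 + 53} + 139\right) 29 = \left(\sqrt{-3} + 139\right) 29 = \left(i \sqrt{3} + 139\right) 29 = \left(139 + i \sqrt{3}\right) 29 = 4031 + 29 i \sqrt{3}$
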